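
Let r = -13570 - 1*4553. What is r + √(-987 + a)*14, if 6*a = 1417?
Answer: -18123 + 7*I*√27030/3 ≈ -18123.0 + 383.62*I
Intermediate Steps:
a = 1417/6 (a = (⅙)*1417 = 1417/6 ≈ 236.17)
r = -18123 (r = -13570 - 4553 = -18123)
r + √(-987 + a)*14 = -18123 + √(-987 + 1417/6)*14 = -18123 + √(-4505/6)*14 = -18123 + (I*√27030/6)*14 = -18123 + 7*I*√27030/3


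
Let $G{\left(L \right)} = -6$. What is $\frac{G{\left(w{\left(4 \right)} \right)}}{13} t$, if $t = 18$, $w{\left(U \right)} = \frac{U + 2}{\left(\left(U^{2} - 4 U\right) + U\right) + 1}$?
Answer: $- \frac{108}{13} \approx -8.3077$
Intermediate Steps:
$w{\left(U \right)} = \frac{2 + U}{1 + U^{2} - 3 U}$ ($w{\left(U \right)} = \frac{2 + U}{\left(U^{2} - 3 U\right) + 1} = \frac{2 + U}{1 + U^{2} - 3 U}$)
$\frac{G{\left(w{\left(4 \right)} \right)}}{13} t = - \frac{6}{13} \cdot 18 = \left(-6\right) \frac{1}{13} \cdot 18 = \left(- \frac{6}{13}\right) 18 = - \frac{108}{13}$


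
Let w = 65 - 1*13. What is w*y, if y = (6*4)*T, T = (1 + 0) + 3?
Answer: 4992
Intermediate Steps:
w = 52 (w = 65 - 13 = 52)
T = 4 (T = 1 + 3 = 4)
y = 96 (y = (6*4)*4 = 24*4 = 96)
w*y = 52*96 = 4992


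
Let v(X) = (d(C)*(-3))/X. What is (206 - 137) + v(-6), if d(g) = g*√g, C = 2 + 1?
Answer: 69 + 3*√3/2 ≈ 71.598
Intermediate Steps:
C = 3
d(g) = g^(3/2)
v(X) = -9*√3/X (v(X) = (3^(3/2)*(-3))/X = ((3*√3)*(-3))/X = (-9*√3)/X = -9*√3/X)
(206 - 137) + v(-6) = (206 - 137) - 9*√3/(-6) = 69 - 9*√3*(-⅙) = 69 + 3*√3/2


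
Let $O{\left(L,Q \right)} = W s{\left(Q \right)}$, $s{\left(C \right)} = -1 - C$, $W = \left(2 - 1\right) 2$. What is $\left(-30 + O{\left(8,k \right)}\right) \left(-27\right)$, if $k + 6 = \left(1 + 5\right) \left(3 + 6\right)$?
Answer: $3456$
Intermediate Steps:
$W = 2$ ($W = 1 \cdot 2 = 2$)
$k = 48$ ($k = -6 + \left(1 + 5\right) \left(3 + 6\right) = -6 + 6 \cdot 9 = -6 + 54 = 48$)
$O{\left(L,Q \right)} = -2 - 2 Q$ ($O{\left(L,Q \right)} = 2 \left(-1 - Q\right) = -2 - 2 Q$)
$\left(-30 + O{\left(8,k \right)}\right) \left(-27\right) = \left(-30 - 98\right) \left(-27\right) = \left(-128\right) \left(-27\right) = 3456$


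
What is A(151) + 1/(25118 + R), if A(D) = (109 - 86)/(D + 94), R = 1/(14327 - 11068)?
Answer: 1883568404/20055592935 ≈ 0.093917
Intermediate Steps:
R = 1/3259 ≈ 0.00030684
A(D) = 23/(94 + D)
A(151) + 1/(25118 + R) = 23/(94 + 151) + 1/(25118 + 1/3259) = 23/245 + 1/(81859563/3259) = 23*(1/245) + 3259/81859563 = 23/245 + 3259/81859563 = 1883568404/20055592935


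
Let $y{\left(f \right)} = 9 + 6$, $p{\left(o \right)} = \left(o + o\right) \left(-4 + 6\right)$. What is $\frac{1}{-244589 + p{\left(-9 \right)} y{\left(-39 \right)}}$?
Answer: $- \frac{1}{245129} \approx -4.0795 \cdot 10^{-6}$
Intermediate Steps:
$p{\left(o \right)} = 4 o$ ($p{\left(o \right)} = 2 o 2 = 4 o$)
$y{\left(f \right)} = 15$
$\frac{1}{-244589 + p{\left(-9 \right)} y{\left(-39 \right)}} = \frac{1}{-244589 + 4 \left(-9\right) 15} = \frac{1}{-244589 - 540} = \frac{1}{-245129} = - \frac{1}{245129}$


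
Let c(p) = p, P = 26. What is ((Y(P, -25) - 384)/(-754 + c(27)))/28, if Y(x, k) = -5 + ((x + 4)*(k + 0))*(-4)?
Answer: -373/2908 ≈ -0.12827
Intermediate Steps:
Y(x, k) = -5 - 4*k*(4 + x) (Y(x, k) = -5 + ((4 + x)*k)*(-4) = -5 + (k*(4 + x))*(-4) = -5 - 4*k*(4 + x))
((Y(P, -25) - 384)/(-754 + c(27)))/28 = (((-5 - 16*(-25) - 4*(-25)*26) - 384)/(-754 + 27))/28 = (((-5 + 400 + 2600) - 384)/(-727))/28 = ((2995 - 384)*(-1/727))/28 = (2611*(-1/727))/28 = (1/28)*(-2611/727) = -373/2908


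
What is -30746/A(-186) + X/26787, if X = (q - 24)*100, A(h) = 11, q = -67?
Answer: -823693202/294657 ≈ -2795.4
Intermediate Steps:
X = -9100 (X = (-67 - 24)*100 = -91*100 = -9100)
-30746/A(-186) + X/26787 = -30746/11 - 9100/26787 = -823693202/294657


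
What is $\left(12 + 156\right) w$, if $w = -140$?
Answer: $-23520$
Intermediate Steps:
$\left(12 + 156\right) w = \left(12 + 156\right) \left(-140\right) = 168 \left(-140\right) = -23520$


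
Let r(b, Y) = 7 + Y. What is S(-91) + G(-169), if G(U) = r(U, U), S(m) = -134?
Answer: -296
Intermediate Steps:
G(U) = 7 + U
S(-91) + G(-169) = -134 + (7 - 169) = -134 - 162 = -296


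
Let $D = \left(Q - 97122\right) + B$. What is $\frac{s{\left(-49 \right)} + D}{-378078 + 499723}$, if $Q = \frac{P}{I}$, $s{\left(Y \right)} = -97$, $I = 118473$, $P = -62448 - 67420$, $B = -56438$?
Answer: $- \frac{18204335629}{14411648085} \approx -1.2632$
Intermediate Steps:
$P = -129868$ ($P = -62448 - 67420 = -129868$)
$Q = - \frac{129868}{118473} \approx -1.0962$
$D = - \frac{18192843748}{118473}$ ($D = \left(- \frac{129868}{118473} - 97122\right) - 56438 = - \frac{11506464574}{118473} - 56438 = - \frac{18192843748}{118473} \approx -1.5356 \cdot 10^{5}$)
$\frac{s{\left(-49 \right)} + D}{-378078 + 499723} = \frac{-97 - \frac{18192843748}{118473}}{-378078 + 499723} = - \frac{18204335629}{118473 \cdot 121645} = \left(- \frac{18204335629}{118473}\right) \frac{1}{121645} = - \frac{18204335629}{14411648085}$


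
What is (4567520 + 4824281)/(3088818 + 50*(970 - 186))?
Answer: 9391801/3128018 ≈ 3.0025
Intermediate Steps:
(4567520 + 4824281)/(3088818 + 50*(970 - 186)) = 9391801/(3088818 + 50*784) = 9391801/(3088818 + 39200) = 9391801/3128018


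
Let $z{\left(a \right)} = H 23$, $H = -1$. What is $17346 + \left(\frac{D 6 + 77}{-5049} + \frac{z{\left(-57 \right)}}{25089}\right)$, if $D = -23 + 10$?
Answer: $\frac{732431124956}{42224787} \approx 17346.0$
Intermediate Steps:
$D = -13$
$z{\left(a \right)} = -23$ ($z{\left(a \right)} = \left(-1\right) 23 = -23$)
$17346 + \left(\frac{D 6 + 77}{-5049} + \frac{z{\left(-57 \right)}}{25089}\right) = 17346 - \left(\frac{23}{25089} - \frac{\left(-13\right) 6 + 77}{-5049}\right) = 17346 - \left(\frac{23}{25089} - \left(-78 + 77\right) \left(- \frac{1}{5049}\right)\right) = 17346 - \frac{30346}{42224787} = \frac{732431124956}{42224787}$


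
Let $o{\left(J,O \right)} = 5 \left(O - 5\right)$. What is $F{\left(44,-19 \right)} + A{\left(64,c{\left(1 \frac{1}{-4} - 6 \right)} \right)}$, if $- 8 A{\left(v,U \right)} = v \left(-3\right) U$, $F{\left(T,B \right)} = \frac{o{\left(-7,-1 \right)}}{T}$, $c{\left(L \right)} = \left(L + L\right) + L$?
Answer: $- \frac{9915}{22} \approx -450.68$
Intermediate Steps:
$o{\left(J,O \right)} = -25 + 5 O$ ($o{\left(J,O \right)} = 5 \left(-5 + O\right) = -25 + 5 O$)
$c{\left(L \right)} = 3 L$ ($c{\left(L \right)} = 2 L + L = 3 L$)
$F{\left(T,B \right)} = - \frac{30}{T}$ ($F{\left(T,B \right)} = \frac{-25 + 5 \left(-1\right)}{T} = \frac{-25 - 5}{T} = - \frac{30}{T}$)
$A{\left(v,U \right)} = \frac{3 U v}{8}$ ($A{\left(v,U \right)} = - \frac{v \left(-3\right) U}{8} = - \frac{- 3 v U}{8} = - \frac{\left(-3\right) U v}{8} = \frac{3 U v}{8}$)
$F{\left(44,-19 \right)} + A{\left(64,c{\left(1 \frac{1}{-4} - 6 \right)} \right)} = - \frac{30}{44} + \frac{3}{8} \cdot 3 \left(1 \frac{1}{-4} - 6\right) 64 = \left(-30\right) \frac{1}{44} + \frac{3}{8} \cdot 3 \left(1 \left(- \frac{1}{4}\right) - 6\right) 64 = - \frac{15}{22} + \frac{3}{8} \cdot 3 \left(- \frac{1}{4} - 6\right) 64 = - \frac{15}{22} + \frac{3}{8} \cdot 3 \left(- \frac{25}{4}\right) 64 = - \frac{15}{22} + \frac{3}{8} \left(- \frac{75}{4}\right) 64 = - \frac{15}{22} - 450 = - \frac{9915}{22}$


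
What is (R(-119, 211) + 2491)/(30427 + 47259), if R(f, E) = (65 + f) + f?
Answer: 1159/38843 ≈ 0.029838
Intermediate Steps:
R(f, E) = 65 + 2*f
(R(-119, 211) + 2491)/(30427 + 47259) = ((65 + 2*(-119)) + 2491)/(30427 + 47259) = ((65 - 238) + 2491)/77686 = (-173 + 2491)*(1/77686) = 2318*(1/77686) = 1159/38843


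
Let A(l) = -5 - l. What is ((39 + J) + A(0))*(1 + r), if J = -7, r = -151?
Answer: -4050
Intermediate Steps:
((39 + J) + A(0))*(1 + r) = ((39 - 7) + (-5 - 1*0))*(1 - 151) = (32 + (-5 + 0))*(-150) = (32 - 5)*(-150) = 27*(-150) = -4050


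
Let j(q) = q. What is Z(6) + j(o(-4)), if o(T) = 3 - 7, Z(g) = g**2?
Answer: 32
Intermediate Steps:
o(T) = -4
Z(6) + j(o(-4)) = 6**2 - 4 = 36 - 4 = 32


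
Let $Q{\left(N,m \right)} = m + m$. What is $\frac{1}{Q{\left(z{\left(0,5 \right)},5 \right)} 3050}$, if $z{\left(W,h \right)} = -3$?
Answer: $\frac{1}{30500} \approx 3.2787 \cdot 10^{-5}$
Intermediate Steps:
$Q{\left(N,m \right)} = 2 m$
$\frac{1}{Q{\left(z{\left(0,5 \right)},5 \right)} 3050} = \frac{1}{2 \cdot 5 \cdot 3050} = \frac{1}{10 \cdot 3050} = \frac{1}{30500}$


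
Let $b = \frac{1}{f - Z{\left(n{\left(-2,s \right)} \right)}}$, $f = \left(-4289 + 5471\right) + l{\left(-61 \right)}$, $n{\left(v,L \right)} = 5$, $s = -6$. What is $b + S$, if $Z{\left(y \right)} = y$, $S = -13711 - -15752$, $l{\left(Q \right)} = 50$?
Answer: $\frac{2504308}{1227} \approx 2041.0$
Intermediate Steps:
$S = 2041$ ($S = -13711 + 15752 = 2041$)
$f = 1232$ ($f = \left(-4289 + 5471\right) + 50 = 1182 + 50 = 1232$)
$b = \frac{1}{1227}$ ($b = \frac{1}{1232 - 5} = \frac{1}{1227} \approx 0.000815$)
$b + S = \frac{1}{1227} + 2041 = \frac{2504308}{1227}$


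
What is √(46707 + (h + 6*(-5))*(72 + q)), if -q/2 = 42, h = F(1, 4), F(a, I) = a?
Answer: √47055 ≈ 216.92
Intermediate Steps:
h = 1
q = -84 (q = -2*42 = -84)
√(46707 + (h + 6*(-5))*(72 + q)) = √(46707 + (1 + 6*(-5))*(72 - 84)) = √(46707 + (1 - 30)*(-12)) = √(46707 - 29*(-12)) = √(46707 + 348) = √47055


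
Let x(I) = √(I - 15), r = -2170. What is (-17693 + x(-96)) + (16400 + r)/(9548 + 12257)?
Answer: -77156327/4361 + I*√111 ≈ -17692.0 + 10.536*I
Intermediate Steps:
x(I) = √(-15 + I)
(-17693 + x(-96)) + (16400 + r)/(9548 + 12257) = (-17693 + √(-15 - 96)) + (16400 - 2170)/(9548 + 12257) = (-17693 + √(-111)) + 14230/21805 = (-17693 + I*√111) + 14230*(1/21805) = (-17693 + I*√111) + 2846/4361 = -77156327/4361 + I*√111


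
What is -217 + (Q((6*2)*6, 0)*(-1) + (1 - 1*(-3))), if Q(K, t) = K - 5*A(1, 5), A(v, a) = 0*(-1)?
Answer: -285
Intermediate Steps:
A(v, a) = 0
Q(K, t) = K (Q(K, t) = K - 5*0 = K + 0 = K)
-217 + (Q((6*2)*6, 0)*(-1) + (1 - 1*(-3))) = -217 + (((6*2)*6)*(-1) + (1 - 1*(-3))) = -217 + ((12*6)*(-1) + (1 + 3)) = -217 + (72*(-1) + 4) = -217 + (-72 + 4) = -217 - 68 = -285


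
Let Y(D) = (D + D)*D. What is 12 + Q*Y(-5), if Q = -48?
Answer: -2388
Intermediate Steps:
Y(D) = 2*D² (Y(D) = (2*D)*D = 2*D²)
12 + Q*Y(-5) = 12 - 96*(-5)² = 12 - 96*25 = 12 - 48*50 = 12 - 2400 = -2388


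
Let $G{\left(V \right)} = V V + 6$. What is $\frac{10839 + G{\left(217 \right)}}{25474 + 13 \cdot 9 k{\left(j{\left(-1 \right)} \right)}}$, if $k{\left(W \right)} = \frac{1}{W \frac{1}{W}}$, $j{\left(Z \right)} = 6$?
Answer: $\frac{57934}{25591} \approx 2.2638$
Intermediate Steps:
$k{\left(W \right)} = 1$ ($k{\left(W \right)} = 1^{-1} = 1$)
$G{\left(V \right)} = 6 + V^{2}$ ($G{\left(V \right)} = V^{2} + 6 = 6 + V^{2}$)
$\frac{10839 + G{\left(217 \right)}}{25474 + 13 \cdot 9 k{\left(j{\left(-1 \right)} \right)}} = \frac{10839 + \left(6 + 217^{2}\right)}{25474 + 13 \cdot 9 \cdot 1} = \frac{10839 + \left(6 + 47089\right)}{25474 + 117 \cdot 1} = \frac{10839 + 47095}{25474 + 117} = \frac{57934}{25591}$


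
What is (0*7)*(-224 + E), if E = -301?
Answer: 0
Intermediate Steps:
(0*7)*(-224 + E) = (0*7)*(-224 - 301) = 0*(-525) = 0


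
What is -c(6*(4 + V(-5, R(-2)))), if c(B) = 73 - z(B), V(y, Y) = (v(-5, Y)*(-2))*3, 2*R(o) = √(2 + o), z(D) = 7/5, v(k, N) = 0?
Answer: -358/5 ≈ -71.600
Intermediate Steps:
z(D) = 7/5 (z(D) = 7*(⅕) = 7/5)
R(o) = √(2 + o)/2
V(y, Y) = 0 (V(y, Y) = (0*(-2))*3 = 0*3 = 0)
c(B) = 358/5 (c(B) = 73 - 1*7/5 = 73 - 7/5 = 358/5)
-c(6*(4 + V(-5, R(-2)))) = -1*358/5 = -358/5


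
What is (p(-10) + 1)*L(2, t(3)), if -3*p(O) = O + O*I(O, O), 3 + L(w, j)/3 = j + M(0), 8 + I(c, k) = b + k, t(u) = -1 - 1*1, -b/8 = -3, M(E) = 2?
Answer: -219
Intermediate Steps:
b = 24 (b = -8*(-3) = 24)
t(u) = -2 (t(u) = -1 - 1 = -2)
I(c, k) = 16 + k (I(c, k) = -8 + (24 + k) = 16 + k)
L(w, j) = -3 + 3*j (L(w, j) = -9 + 3*(j + 2) = -9 + 3*(2 + j) = -9 + (6 + 3*j) = -3 + 3*j)
p(O) = -O/3 - O*(16 + O)/3 (p(O) = -(O + O*(16 + O))/3 = -O/3 - O*(16 + O)/3)
(p(-10) + 1)*L(2, t(3)) = (-⅓*(-10)*(17 - 10) + 1)*(-3 + 3*(-2)) = (-⅓*(-10)*7 + 1)*(-3 - 6) = (70/3 + 1)*(-9) = (73/3)*(-9) = -219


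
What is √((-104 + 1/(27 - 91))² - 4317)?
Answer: 13*√157593/64 ≈ 80.636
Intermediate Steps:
√((-104 + 1/(27 - 91))² - 4317) = √((-104 + 1/(-64))² - 4317) = √((-104 - 1/64)² - 4317) = √((-6657/64)² - 4317) = √(44315649/4096 - 4317) = √(26633217/4096) = 13*√157593/64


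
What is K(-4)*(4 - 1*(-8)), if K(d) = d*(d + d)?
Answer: 384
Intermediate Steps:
K(d) = 2*d² (K(d) = d*(2*d) = 2*d²)
K(-4)*(4 - 1*(-8)) = (2*(-4)²)*(4 - 1*(-8)) = (2*16)*(4 + 8) = 32*12 = 384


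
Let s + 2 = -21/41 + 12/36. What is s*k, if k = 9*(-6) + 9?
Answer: 4020/41 ≈ 98.049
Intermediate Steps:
k = -45 (k = -54 + 9 = -45)
s = -268/123 (s = -2 + (-21/41 + 12/36) = -2 + (-21*1/41 + 12*(1/36)) = -2 + (-21/41 + ⅓) = -2 - 22/123 = -268/123 ≈ -2.1789)
s*k = -268/123*(-45) = 4020/41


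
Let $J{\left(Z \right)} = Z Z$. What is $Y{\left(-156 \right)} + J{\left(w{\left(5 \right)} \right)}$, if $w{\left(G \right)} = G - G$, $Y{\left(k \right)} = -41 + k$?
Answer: $-197$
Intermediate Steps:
$w{\left(G \right)} = 0$
$J{\left(Z \right)} = Z^{2}$
$Y{\left(-156 \right)} + J{\left(w{\left(5 \right)} \right)} = \left(-41 - 156\right) + 0^{2} = -197 + 0 = -197$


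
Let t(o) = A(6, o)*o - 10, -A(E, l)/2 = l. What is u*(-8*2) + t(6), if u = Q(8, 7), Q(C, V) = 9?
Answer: -226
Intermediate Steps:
u = 9
A(E, l) = -2*l
t(o) = -10 - 2*o**2 (t(o) = (-2*o)*o - 10 = -2*o**2 - 10 = -10 - 2*o**2)
u*(-8*2) + t(6) = 9*(-8*2) + (-10 - 2*6**2) = 9*(-16) + (-10 - 2*36) = -144 + (-10 - 72) = -144 - 82 = -226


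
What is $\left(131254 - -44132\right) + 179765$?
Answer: $355151$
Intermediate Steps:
$\left(131254 - -44132\right) + 179765 = \left(131254 + \left(-96423 + 140555\right)\right) + 179765 = \left(131254 + 44132\right) + 179765 = 175386 + 179765 = 355151$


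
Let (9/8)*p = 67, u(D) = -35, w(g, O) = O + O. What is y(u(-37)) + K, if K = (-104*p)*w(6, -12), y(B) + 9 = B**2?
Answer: 449600/3 ≈ 1.4987e+5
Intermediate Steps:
w(g, O) = 2*O
p = 536/9 (p = (8/9)*67 = 536/9 ≈ 59.556)
y(B) = -9 + B**2
K = 445952/3 (K = (-104*536/9)*(2*(-12)) = -55744/9*(-24) = 445952/3 ≈ 1.4865e+5)
y(u(-37)) + K = (-9 + (-35)**2) + 445952/3 = (-9 + 1225) + 445952/3 = 1216 + 445952/3 = 449600/3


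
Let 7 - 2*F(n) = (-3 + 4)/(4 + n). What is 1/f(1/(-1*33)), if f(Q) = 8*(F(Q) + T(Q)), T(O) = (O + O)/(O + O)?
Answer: 131/4584 ≈ 0.028578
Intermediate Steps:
F(n) = 7/2 - 1/(2*(4 + n)) (F(n) = 7/2 - (-3 + 4)/(2*(4 + n)) = 7/2 - 1/(2*(4 + n)))
T(O) = 1 (T(O) = (2*O)/((2*O)) = (2*O)*(1/(2*O)) = 1)
f(Q) = 8 + 4*(27 + 7*Q)/(4 + Q) (f(Q) = 8*((27 + 7*Q)/(2*(4 + Q)) + 1) = 8*(1 + (27 + 7*Q)/(2*(4 + Q))) = 8 + 4*(27 + 7*Q)/(4 + Q))
1/f(1/(-1*33)) = 1/(4*(35 + 9/((-1*33)))/(4 + 1/(-1*33))) = 1/(4*(35 + 9/(-33))/(4 + 1/(-33))) = 1/(4*(35 + 9*(-1/33))/(4 - 1/33)) = 1/(4*(35 - 3/11)/(131/33)) = 1/(4*(33/131)*(382/11)) = 1/(4584/131) = 131/4584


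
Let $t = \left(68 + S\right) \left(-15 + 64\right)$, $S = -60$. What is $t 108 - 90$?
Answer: $42246$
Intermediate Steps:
$t = 392$ ($t = \left(68 - 60\right) \left(-15 + 64\right) = 8 \cdot 49 = 392$)
$t 108 - 90 = 392 \cdot 108 - 90 = 42336 - 90 = 42246$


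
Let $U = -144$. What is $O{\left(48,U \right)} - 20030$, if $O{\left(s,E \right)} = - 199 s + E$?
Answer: $-29726$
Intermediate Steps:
$O{\left(s,E \right)} = E - 199 s$
$O{\left(48,U \right)} - 20030 = \left(-144 - 9552\right) - 20030 = -9696 - 20030 = -29726$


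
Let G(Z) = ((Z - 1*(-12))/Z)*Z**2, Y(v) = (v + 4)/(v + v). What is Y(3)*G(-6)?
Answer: -42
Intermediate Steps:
Y(v) = (4 + v)/(2*v) (Y(v) = (4 + v)/((2*v)) = (4 + v)*(1/(2*v)) = (4 + v)/(2*v))
G(Z) = Z*(12 + Z) (G(Z) = ((Z + 12)/Z)*Z**2 = ((12 + Z)/Z)*Z**2 = Z*(12 + Z))
Y(3)*G(-6) = ((1/2)*(4 + 3)/3)*(-6*(12 - 6)) = ((1/2)*(1/3)*7)*(-6*6) = (7/6)*(-36) = -42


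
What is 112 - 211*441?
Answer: -92939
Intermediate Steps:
112 - 211*441 = 112 - 93051 = -92939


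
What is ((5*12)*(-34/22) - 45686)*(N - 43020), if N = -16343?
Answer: 29893188458/11 ≈ 2.7176e+9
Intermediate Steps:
((5*12)*(-34/22) - 45686)*(N - 43020) = ((5*12)*(-34/22) - 45686)*(-16343 - 43020) = (60*(-34*1/22) - 45686)*(-59363) = (60*(-17/11) - 45686)*(-59363) = (-1020/11 - 45686)*(-59363) = -503566/11*(-59363) = 29893188458/11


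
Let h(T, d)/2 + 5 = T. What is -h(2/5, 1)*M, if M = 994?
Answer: 45724/5 ≈ 9144.8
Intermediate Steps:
h(T, d) = -10 + 2*T
-h(2/5, 1)*M = -(-10 + 2*(2/5))*994 = -(-10 + 4/5)*994 = -(-46)*994/5 = -1*(-45724/5) = 45724/5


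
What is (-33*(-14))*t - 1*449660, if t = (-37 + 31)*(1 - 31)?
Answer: -366500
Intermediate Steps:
t = 180 (t = -6*(-30) = 180)
(-33*(-14))*t - 1*449660 = -33*(-14)*180 - 1*449660 = 462*180 - 449660 = 83160 - 449660 = -366500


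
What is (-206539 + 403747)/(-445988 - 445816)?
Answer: -16434/74317 ≈ -0.22113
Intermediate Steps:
(-206539 + 403747)/(-445988 - 445816) = 197208/(-891804) = 197208*(-1/891804) = -16434/74317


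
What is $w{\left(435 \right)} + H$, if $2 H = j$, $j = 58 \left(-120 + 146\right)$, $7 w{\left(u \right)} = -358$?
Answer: $\frac{4920}{7} \approx 702.86$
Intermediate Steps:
$w{\left(u \right)} = - \frac{358}{7}$ ($w{\left(u \right)} = \frac{1}{7} \left(-358\right) = - \frac{358}{7}$)
$j = 1508$ ($j = 58 \cdot 26 = 1508$)
$H = 754$ ($H = \frac{1}{2} \cdot 1508 = 754$)
$w{\left(435 \right)} + H = - \frac{358}{7} + 754 = \frac{4920}{7}$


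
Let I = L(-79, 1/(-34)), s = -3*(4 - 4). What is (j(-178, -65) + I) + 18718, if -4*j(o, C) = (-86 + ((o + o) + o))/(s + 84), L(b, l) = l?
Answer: 26731897/1428 ≈ 18720.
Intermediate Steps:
s = 0 (s = -3*0 = 0)
j(o, C) = 43/168 - o/112 (j(o, C) = -(-86 + ((o + o) + o))/(4*(0 + 84)) = -(-86 + (2*o + o))/(4*84) = -(-86 + 3*o)/(4*84) = -(-43/42 + o/28)/4 = 43/168 - o/112)
I = -1/34 (I = 1/(-34) = -1/34 ≈ -0.029412)
(j(-178, -65) + I) + 18718 = ((43/168 - 1/112*(-178)) - 1/34) + 18718 = ((43/168 + 89/56) - 1/34) + 18718 = (155/84 - 1/34) + 18718 = 2593/1428 + 18718 = 26731897/1428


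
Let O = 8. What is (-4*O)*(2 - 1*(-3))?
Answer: -160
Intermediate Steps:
(-4*O)*(2 - 1*(-3)) = (-4*8)*(2 - 1*(-3)) = -32*(2 + 3) = -32*5 = -160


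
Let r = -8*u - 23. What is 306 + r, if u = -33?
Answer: 547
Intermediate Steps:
r = 241 (r = -8*(-33) - 23 = 264 - 23 = 241)
306 + r = 306 + 241 = 547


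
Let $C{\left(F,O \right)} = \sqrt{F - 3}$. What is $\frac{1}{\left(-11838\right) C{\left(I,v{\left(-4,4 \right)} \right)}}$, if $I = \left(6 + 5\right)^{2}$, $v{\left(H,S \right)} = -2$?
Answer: $- \frac{\sqrt{118}}{1396884} \approx -7.7764 \cdot 10^{-6}$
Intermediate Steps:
$I = 121$ ($I = 11^{2} = 121$)
$C{\left(F,O \right)} = \sqrt{-3 + F}$
$\frac{1}{\left(-11838\right) C{\left(I,v{\left(-4,4 \right)} \right)}} = \frac{1}{\left(-11838\right) \sqrt{-3 + 121}} = \frac{1}{\left(-11838\right) \sqrt{118}} = - \frac{\sqrt{118}}{1396884}$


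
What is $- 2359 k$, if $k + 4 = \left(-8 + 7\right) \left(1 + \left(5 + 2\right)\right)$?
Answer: $28308$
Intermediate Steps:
$k = -12$ ($k = -4 + \left(-8 + 7\right) \left(1 + \left(5 + 2\right)\right) = -4 - \left(1 + 7\right) = -4 - 8 = -12$)
$- 2359 k = \left(-2359\right) \left(-12\right) = 28308$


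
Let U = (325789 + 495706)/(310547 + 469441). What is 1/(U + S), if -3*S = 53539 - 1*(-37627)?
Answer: -259996/7900657947 ≈ -3.2908e-5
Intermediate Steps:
U = 821495/779988 ≈ 1.0532
S = -91166/3 (S = -(53539 - 1*(-37627))/3 = -(53539 + 37627)/3 = -1/3*91166 = -91166/3 ≈ -30389.)
1/(U + S) = 1/(821495/779988 - 91166/3) = 1/(-7900657947/259996) = -259996/7900657947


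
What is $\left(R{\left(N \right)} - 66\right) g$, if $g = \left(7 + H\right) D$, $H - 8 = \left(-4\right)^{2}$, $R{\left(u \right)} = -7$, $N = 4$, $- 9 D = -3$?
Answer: $- \frac{2263}{3} \approx -754.33$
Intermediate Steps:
$D = \frac{1}{3}$ ($D = \left(- \frac{1}{9}\right) \left(-3\right) = \frac{1}{3} \approx 0.33333$)
$H = 24$ ($H = 8 + \left(-4\right)^{2} = 8 + 16 = 24$)
$g = \frac{31}{3}$ ($g = \left(7 + 24\right) \frac{1}{3} = 31 \cdot \frac{1}{3} = \frac{31}{3} \approx 10.333$)
$\left(R{\left(N \right)} - 66\right) g = \left(-7 - 66\right) \frac{31}{3} = \left(-73\right) \frac{31}{3} = - \frac{2263}{3}$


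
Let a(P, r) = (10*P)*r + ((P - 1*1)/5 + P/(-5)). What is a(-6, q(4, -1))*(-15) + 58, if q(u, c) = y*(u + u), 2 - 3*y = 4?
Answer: -4739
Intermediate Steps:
y = -2/3 (y = 2/3 - 1/3*4 = 2/3 - 4/3 = -2/3 ≈ -0.66667)
q(u, c) = -4*u/3 (q(u, c) = -2*(u + u)/3 = -4*u/3)
a(P, r) = -1/5 + 10*P*r (a(P, r) = 10*P*r + ((P - 1)*(1/5) + P*(-1/5)) = 10*P*r + ((-1 + P)*(1/5) - P/5) = 10*P*r + ((-1/5 + P/5) - P/5) = 10*P*r - 1/5 = -1/5 + 10*P*r)
a(-6, q(4, -1))*(-15) + 58 = (-1/5 + 10*(-6)*(-4/3*4))*(-15) + 58 = (-1/5 + 10*(-6)*(-16/3))*(-15) + 58 = (-1/5 + 320)*(-15) + 58 = (1599/5)*(-15) + 58 = -4797 + 58 = -4739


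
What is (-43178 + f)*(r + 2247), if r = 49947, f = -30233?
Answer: -3831613734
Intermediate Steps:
(-43178 + f)*(r + 2247) = (-43178 - 30233)*(49947 + 2247) = -73411*52194 = -3831613734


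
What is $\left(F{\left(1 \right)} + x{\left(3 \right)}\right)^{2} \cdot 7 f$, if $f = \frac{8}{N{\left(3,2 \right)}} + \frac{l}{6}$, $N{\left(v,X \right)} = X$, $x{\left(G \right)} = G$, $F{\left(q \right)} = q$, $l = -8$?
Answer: $\frac{896}{3} \approx 298.67$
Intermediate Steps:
$f = \frac{8}{3}$ ($f = \frac{8}{2} - \frac{8}{6} = 8 \cdot \frac{1}{2} - \frac{4}{3} = 4 - \frac{4}{3} = \frac{8}{3} \approx 2.6667$)
$\left(F{\left(1 \right)} + x{\left(3 \right)}\right)^{2} \cdot 7 f = \left(1 + 3\right)^{2} \cdot 7 \cdot \frac{8}{3} = 4^{2} \cdot 7 \cdot \frac{8}{3} = 16 \cdot 7 \cdot \frac{8}{3} = 112 \cdot \frac{8}{3} = \frac{896}{3}$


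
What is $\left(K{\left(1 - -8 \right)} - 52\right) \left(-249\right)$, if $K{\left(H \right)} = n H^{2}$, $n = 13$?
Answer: $-249249$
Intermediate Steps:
$K{\left(H \right)} = 13 H^{2}$
$\left(K{\left(1 - -8 \right)} - 52\right) \left(-249\right) = \left(13 \left(1 - -8\right)^{2} - 52\right) \left(-249\right) = \left(13 \left(1 + 8\right)^{2} - 52\right) \left(-249\right) = \left(13 \cdot 9^{2} - 52\right) \left(-249\right) = \left(13 \cdot 81 - 52\right) \left(-249\right) = \left(1053 - 52\right) \left(-249\right) = 1001 \left(-249\right) = -249249$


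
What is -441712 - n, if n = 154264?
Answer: -595976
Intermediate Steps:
-441712 - n = -441712 - 1*154264 = -441712 - 154264 = -595976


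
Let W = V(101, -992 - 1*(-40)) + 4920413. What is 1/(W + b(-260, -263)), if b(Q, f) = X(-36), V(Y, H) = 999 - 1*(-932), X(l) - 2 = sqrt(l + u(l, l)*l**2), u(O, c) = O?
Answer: 820391/4038248365068 - I*sqrt(1297)/4038248365068 ≈ 2.0316e-7 - 8.9182e-12*I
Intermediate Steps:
X(l) = 2 + sqrt(l + l**3) (X(l) = 2 + sqrt(l + l*l**2) = 2 + sqrt(l + l**3))
V(Y, H) = 1931 (V(Y, H) = 999 + 932 = 1931)
b(Q, f) = 2 + 6*I*sqrt(1297) (b(Q, f) = 2 + sqrt(-36 + (-36)**3) = 2 + sqrt(-36 - 46656) = 2 + sqrt(-46692) = 2 + 6*I*sqrt(1297))
W = 4922344 (W = 1931 + 4920413 = 4922344)
1/(W + b(-260, -263)) = 1/(4922344 + (2 + 6*I*sqrt(1297))) = 1/(4922346 + 6*I*sqrt(1297))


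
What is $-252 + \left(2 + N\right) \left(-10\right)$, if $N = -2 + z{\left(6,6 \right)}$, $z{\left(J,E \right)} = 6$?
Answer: $-312$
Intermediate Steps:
$N = 4$ ($N = -2 + 6 = 4$)
$-252 + \left(2 + N\right) \left(-10\right) = -252 + \left(2 + 4\right) \left(-10\right) = -252 + 6 \left(-10\right) = -252 - 60 = -312$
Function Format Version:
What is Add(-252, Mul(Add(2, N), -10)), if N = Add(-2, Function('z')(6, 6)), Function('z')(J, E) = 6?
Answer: -312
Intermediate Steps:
N = 4 (N = Add(-2, 6) = 4)
Add(-252, Mul(Add(2, N), -10)) = Add(-252, Mul(Add(2, 4), -10)) = Add(-252, Mul(6, -10)) = Add(-252, -60) = -312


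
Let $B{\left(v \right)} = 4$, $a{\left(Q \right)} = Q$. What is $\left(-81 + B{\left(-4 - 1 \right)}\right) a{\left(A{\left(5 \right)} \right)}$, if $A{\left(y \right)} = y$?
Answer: $-385$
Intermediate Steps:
$\left(-81 + B{\left(-4 - 1 \right)}\right) a{\left(A{\left(5 \right)} \right)} = \left(-81 + 4\right) 5 = \left(-77\right) 5 = -385$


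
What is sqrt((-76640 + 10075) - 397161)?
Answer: I*sqrt(463726) ≈ 680.97*I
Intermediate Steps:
sqrt((-76640 + 10075) - 397161) = sqrt(-66565 - 397161) = sqrt(-463726) = I*sqrt(463726)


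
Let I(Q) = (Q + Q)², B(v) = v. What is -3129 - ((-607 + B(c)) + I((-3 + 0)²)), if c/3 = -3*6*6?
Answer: -2522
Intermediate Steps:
c = -324 (c = 3*(-3*6*6) = 3*(-18*6) = 3*(-108) = -324)
I(Q) = 4*Q² (I(Q) = (2*Q)² = 4*Q²)
-3129 - ((-607 + B(c)) + I((-3 + 0)²)) = -3129 - ((-607 - 324) + 4*((-3 + 0)²)²) = -3129 - (-931 + 4*((-3)²)²) = -3129 - (-931 + 4*9²) = -3129 - (-931 + 4*81) = -3129 - (-931 + 324) = -3129 - 1*(-607) = -3129 + 607 = -2522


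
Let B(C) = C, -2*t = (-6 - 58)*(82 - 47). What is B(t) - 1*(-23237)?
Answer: 24357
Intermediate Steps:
t = 1120 (t = -(-6 - 58)*(82 - 47)/2 = -(-32)*35 = -½*(-2240) = 1120)
B(t) - 1*(-23237) = 1120 - 1*(-23237) = 1120 + 23237 = 24357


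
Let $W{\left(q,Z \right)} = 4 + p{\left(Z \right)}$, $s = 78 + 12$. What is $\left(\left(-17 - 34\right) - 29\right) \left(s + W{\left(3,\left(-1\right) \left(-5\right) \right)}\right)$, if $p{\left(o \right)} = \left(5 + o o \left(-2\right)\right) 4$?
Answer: $6880$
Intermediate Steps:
$s = 90$
$p{\left(o \right)} = 20 - 8 o^{2}$ ($p{\left(o \right)} = \left(5 + o^{2} \left(-2\right)\right) 4 = \left(5 - 2 o^{2}\right) 4 = 20 - 8 o^{2}$)
$W{\left(q,Z \right)} = 24 - 8 Z^{2}$ ($W{\left(q,Z \right)} = 4 - \left(-20 + 8 Z^{2}\right) = 24 - 8 Z^{2}$)
$\left(\left(-17 - 34\right) - 29\right) \left(s + W{\left(3,\left(-1\right) \left(-5\right) \right)}\right) = \left(\left(-17 - 34\right) - 29\right) \left(90 + \left(24 - 8 \left(\left(-1\right) \left(-5\right)\right)^{2}\right)\right) = \left(-51 - 29\right) \left(90 + \left(24 - 8 \cdot 5^{2}\right)\right) = - 80 \left(90 + \left(24 - 200\right)\right) = - 80 \left(90 - 176\right) = \left(-80\right) \left(-86\right) = 6880$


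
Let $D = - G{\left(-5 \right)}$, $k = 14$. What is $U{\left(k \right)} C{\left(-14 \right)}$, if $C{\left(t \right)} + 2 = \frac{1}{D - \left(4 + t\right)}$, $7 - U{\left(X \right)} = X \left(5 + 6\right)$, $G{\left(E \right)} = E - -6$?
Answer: $\frac{833}{3} \approx 277.67$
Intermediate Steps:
$G{\left(E \right)} = 6 + E$ ($G{\left(E \right)} = E + 6 = 6 + E$)
$U{\left(X \right)} = 7 - 11 X$ ($U{\left(X \right)} = 7 - X \left(5 + 6\right) = 7 - X 11 = 7 - 11 X$)
$D = -1$ ($D = - (6 - 5) = \left(-1\right) 1 = -1$)
$C{\left(t \right)} = -2 + \frac{1}{-5 - t}$ ($C{\left(t \right)} = -2 + \frac{1}{-1 - \left(4 + t\right)} = -2 + \frac{1}{-5 - t}$)
$U{\left(k \right)} C{\left(-14 \right)} = \left(7 - 154\right) \frac{-11 - -28}{5 - 14} = \left(7 - 154\right) \frac{-11 + 28}{-9} = - 147 \left(\left(- \frac{1}{9}\right) 17\right) = \left(-147\right) \left(- \frac{17}{9}\right) = \frac{833}{3}$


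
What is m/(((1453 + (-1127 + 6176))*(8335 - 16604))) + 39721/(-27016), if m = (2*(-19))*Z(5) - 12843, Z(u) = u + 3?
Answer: -97056631593/66023466664 ≈ -1.4700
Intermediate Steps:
Z(u) = 3 + u
m = -13147 (m = (2*(-19))*(3 + 5) - 12843 = -38*8 - 12843 = -304 - 12843 = -13147)
m/(((1453 + (-1127 + 6176))*(8335 - 16604))) + 39721/(-27016) = -13147*1/((1453 + (-1127 + 6176))*(8335 - 16604)) + 39721/(-27016) = -13147*(-1/(8269*(1453 + 5049))) + 39721*(-1/27016) = -13147/(6502*(-8269)) - 3611/2456 = -13147/(-53765038) - 3611/2456 = -13147*(-1/53765038) - 3611/2456 = 13147/53765038 - 3611/2456 = -97056631593/66023466664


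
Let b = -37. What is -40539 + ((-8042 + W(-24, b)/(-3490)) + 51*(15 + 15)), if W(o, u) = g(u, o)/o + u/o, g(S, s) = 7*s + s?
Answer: -3940991989/83760 ≈ -47051.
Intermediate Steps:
g(S, s) = 8*s
W(o, u) = 8 + u/o (W(o, u) = (8*o)/o + u/o = 8 + u/o)
-40539 + ((-8042 + W(-24, b)/(-3490)) + 51*(15 + 15)) = -40539 + ((-8042 + (8 - 37/(-24))/(-3490)) + 51*(15 + 15)) = -40539 + ((-8042 + (8 - 37*(-1/24))*(-1/3490)) + 51*30) = -40539 + ((-8042 + (8 + 37/24)*(-1/3490)) + 1530) = -40539 + ((-8042 + (229/24)*(-1/3490)) + 1530) = -40539 + ((-8042 - 229/83760) + 1530) = -40539 + (-673598149/83760 + 1530) = -40539 - 545445349/83760 = -3940991989/83760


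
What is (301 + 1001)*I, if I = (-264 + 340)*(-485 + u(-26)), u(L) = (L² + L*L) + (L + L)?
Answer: 80645880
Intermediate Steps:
u(L) = 2*L + 2*L² (u(L) = (L² + L²) + 2*L = 2*L² + 2*L = 2*L + 2*L²)
I = 61940 (I = (-264 + 340)*(-485 + 2*(-26)*(1 - 26)) = 76*(-485 + 2*(-26)*(-25)) = 76*(-485 + 1300) = 76*815 = 61940)
(301 + 1001)*I = (301 + 1001)*61940 = 1302*61940 = 80645880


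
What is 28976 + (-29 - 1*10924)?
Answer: 18023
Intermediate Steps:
28976 + (-29 - 1*10924) = 28976 + (-29 - 10924) = 28976 - 10953 = 18023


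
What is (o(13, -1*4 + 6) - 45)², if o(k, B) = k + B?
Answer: 900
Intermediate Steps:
o(k, B) = B + k
(o(13, -1*4 + 6) - 45)² = (((-1*4 + 6) + 13) - 45)² = (((-4 + 6) + 13) - 45)² = ((2 + 13) - 45)² = (15 - 45)² = (-30)² = 900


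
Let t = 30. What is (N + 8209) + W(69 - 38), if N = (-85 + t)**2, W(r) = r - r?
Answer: 11234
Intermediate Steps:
W(r) = 0
N = 3025 (N = (-85 + 30)**2 = (-55)**2 = 3025)
(N + 8209) + W(69 - 38) = (3025 + 8209) + 0 = 11234 + 0 = 11234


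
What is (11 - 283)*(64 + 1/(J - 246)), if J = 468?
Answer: -1932424/111 ≈ -17409.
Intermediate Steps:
(11 - 283)*(64 + 1/(J - 246)) = (11 - 283)*(64 + 1/(468 - 246)) = -272*(64 + 1/222) = -272*14209/222 = -1932424/111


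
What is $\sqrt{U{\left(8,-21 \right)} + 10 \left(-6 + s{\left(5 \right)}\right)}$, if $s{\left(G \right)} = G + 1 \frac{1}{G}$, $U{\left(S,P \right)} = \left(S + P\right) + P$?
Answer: $i \sqrt{42} \approx 6.4807 i$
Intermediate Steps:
$U{\left(S,P \right)} = S + 2 P$ ($U{\left(S,P \right)} = \left(P + S\right) + P = S + 2 P$)
$s{\left(G \right)} = G + \frac{1}{G}$
$\sqrt{U{\left(8,-21 \right)} + 10 \left(-6 + s{\left(5 \right)}\right)} = \sqrt{\left(8 + 2 \left(-21\right)\right) + 10 \left(-6 + \left(5 + \frac{1}{5}\right)\right)} = \sqrt{\left(8 - 42\right) + 10 \left(-6 + \left(5 + \frac{1}{5}\right)\right)} = \sqrt{-34 + 10 \left(-6 + \frac{26}{5}\right)} = \sqrt{-34 + 10 \left(- \frac{4}{5}\right)} = \sqrt{-34 - 8} = \sqrt{-42} = i \sqrt{42}$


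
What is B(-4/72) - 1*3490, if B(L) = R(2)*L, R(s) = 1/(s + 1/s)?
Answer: -157051/45 ≈ -3490.0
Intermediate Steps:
B(L) = 2*L/5 (B(L) = (2/(1 + 2²))*L = (2/(1 + 4))*L = (2/5)*L = (2*(⅕))*L = 2*L/5)
B(-4/72) - 1*3490 = 2*(-4/72)/5 - 1*3490 = 2*(-4*1/72)/5 - 3490 = (⅖)*(-1/18) - 3490 = -1/45 - 3490 = -157051/45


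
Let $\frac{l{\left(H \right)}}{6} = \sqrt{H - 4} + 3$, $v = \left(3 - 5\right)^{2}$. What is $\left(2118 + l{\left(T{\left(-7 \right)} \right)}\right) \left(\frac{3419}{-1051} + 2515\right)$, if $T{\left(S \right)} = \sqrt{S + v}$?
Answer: $\frac{5638711056}{1051} + \frac{15839076 \sqrt{-4 + i \sqrt{3}}}{1051} \approx 5.3715 \cdot 10^{6} + 30810.0 i$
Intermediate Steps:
$v = 4$ ($v = \left(-2\right)^{2} = 4$)
$T{\left(S \right)} = \sqrt{4 + S}$ ($T{\left(S \right)} = \sqrt{S + 4} = \sqrt{4 + S}$)
$l{\left(H \right)} = 18 + 6 \sqrt{-4 + H}$ ($l{\left(H \right)} = 6 \left(\sqrt{H - 4} + 3\right) = 6 \left(\sqrt{-4 + H} + 3\right) = 6 \left(3 + \sqrt{-4 + H}\right) = 18 + 6 \sqrt{-4 + H}$)
$\left(2118 + l{\left(T{\left(-7 \right)} \right)}\right) \left(\frac{3419}{-1051} + 2515\right) = \left(2118 + \left(18 + 6 \sqrt{-4 + \sqrt{4 - 7}}\right)\right) \left(\frac{3419}{-1051} + 2515\right) = \left(2118 + \left(18 + 6 \sqrt{-4 + \sqrt{-3}}\right)\right) \left(3419 \left(- \frac{1}{1051}\right) + 2515\right) = \left(2118 + \left(18 + 6 \sqrt{-4 + i \sqrt{3}}\right)\right) \left(- \frac{3419}{1051} + 2515\right) = \left(2136 + 6 \sqrt{-4 + i \sqrt{3}}\right) \frac{2639846}{1051} = \frac{5638711056}{1051} + \frac{15839076 \sqrt{-4 + i \sqrt{3}}}{1051}$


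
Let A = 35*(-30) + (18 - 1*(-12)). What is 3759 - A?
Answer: 4779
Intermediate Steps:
A = -1020 (A = -1050 + (18 + 12) = -1050 + 30 = -1020)
3759 - A = 3759 - 1*(-1020) = 3759 + 1020 = 4779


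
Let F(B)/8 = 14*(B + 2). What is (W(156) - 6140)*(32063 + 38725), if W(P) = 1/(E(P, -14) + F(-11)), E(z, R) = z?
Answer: -30859326619/71 ≈ -4.3464e+8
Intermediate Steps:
F(B) = 224 + 112*B (F(B) = 8*(14*(B + 2)) = 8*(14*(2 + B)) = 8*(28 + 14*B) = 224 + 112*B)
W(P) = 1/(-1008 + P) (W(P) = 1/(P + (224 + 112*(-11))) = 1/(P + (224 - 1232)) = 1/(P - 1008) = 1/(-1008 + P))
(W(156) - 6140)*(32063 + 38725) = (1/(-1008 + 156) - 6140)*(32063 + 38725) = (1/(-852) - 6140)*70788 = (-1/852 - 6140)*70788 = -5231281/852*70788 = -30859326619/71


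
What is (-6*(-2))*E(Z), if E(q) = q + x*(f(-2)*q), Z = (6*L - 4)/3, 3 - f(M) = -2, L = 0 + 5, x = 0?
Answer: 104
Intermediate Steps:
L = 5
f(M) = 5 (f(M) = 3 - 1*(-2) = 3 + 2 = 5)
Z = 26/3 (Z = (6*5 - 4)/3 = (30 - 4)*(⅓) = 26*(⅓) = 26/3 ≈ 8.6667)
E(q) = q (E(q) = q + 0*(5*q) = q + 0 = q)
(-6*(-2))*E(Z) = -6*(-2)*(26/3) = 12*(26/3) = 104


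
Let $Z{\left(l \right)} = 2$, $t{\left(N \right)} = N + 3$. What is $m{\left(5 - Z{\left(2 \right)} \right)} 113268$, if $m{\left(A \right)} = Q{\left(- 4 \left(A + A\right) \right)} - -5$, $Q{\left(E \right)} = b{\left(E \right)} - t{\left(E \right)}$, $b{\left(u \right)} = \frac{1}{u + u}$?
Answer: $\frac{11770433}{4} \approx 2.9426 \cdot 10^{6}$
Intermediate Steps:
$t{\left(N \right)} = 3 + N$
$b{\left(u \right)} = \frac{1}{2 u}$
$Q{\left(E \right)} = -3 + \frac{1}{2 E} - E$ ($Q{\left(E \right)} = \frac{1}{2 E} - \left(3 + E\right) = -3 + \frac{1}{2 E} - E$)
$m{\left(A \right)} = 2 + 8 A - \frac{1}{16 A}$ ($m{\left(A \right)} = \left(-3 + \frac{1}{2 \left(- 4 \left(A + A\right)\right)} - - 4 \left(A + A\right)\right) - -5 = \left(-3 + \frac{1}{2 \left(- 4 \cdot 2 A\right)} - - 4 \cdot 2 A\right) + 5 = \left(-3 + \frac{1}{2 \left(- 8 A\right)} - - 8 A\right) + 5 = \left(-3 + \frac{\left(- \frac{1}{8}\right) \frac{1}{A}}{2} + 8 A\right) + 5 = \left(-3 - \frac{1}{16 A} + 8 A\right) + 5 = \left(-3 + 8 A - \frac{1}{16 A}\right) + 5 = 2 + 8 A - \frac{1}{16 A}$)
$m{\left(5 - Z{\left(2 \right)} \right)} 113268 = \left(2 + 8 \left(5 - 2\right) - \frac{1}{16 \left(5 - 2\right)}\right) 113268 = \left(2 + 8 \cdot 3 - \frac{1}{16 \cdot 3}\right) 113268 = \left(2 + 24 - \frac{1}{48}\right) 113268 = \frac{1247}{48} \cdot 113268 = \frac{11770433}{4}$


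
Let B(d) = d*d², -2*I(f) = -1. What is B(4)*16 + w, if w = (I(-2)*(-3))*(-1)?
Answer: 2051/2 ≈ 1025.5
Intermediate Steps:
I(f) = ½ (I(f) = -½*(-1) = ½)
B(d) = d³
w = 3/2 (w = ((½)*(-3))*(-1) = -3/2*(-1) = 3/2 ≈ 1.5000)
B(4)*16 + w = 4³*16 + 3/2 = 64*16 + 3/2 = 1024 + 3/2 = 2051/2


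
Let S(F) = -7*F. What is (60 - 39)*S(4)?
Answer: -588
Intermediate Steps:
(60 - 39)*S(4) = (60 - 39)*(-7*4) = 21*(-28) = -588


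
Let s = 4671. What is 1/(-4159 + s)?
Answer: 1/512 ≈ 0.0019531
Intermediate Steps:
1/(-4159 + s) = 1/(-4159 + 4671) = 1/512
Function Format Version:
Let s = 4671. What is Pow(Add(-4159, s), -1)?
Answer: Rational(1, 512) ≈ 0.0019531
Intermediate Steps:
Pow(Add(-4159, s), -1) = Pow(Add(-4159, 4671), -1) = Pow(512, -1) = Rational(1, 512)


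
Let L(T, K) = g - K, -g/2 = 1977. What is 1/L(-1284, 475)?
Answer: -1/4429 ≈ -0.00022578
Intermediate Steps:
g = -3954 (g = -2*1977 = -3954)
L(T, K) = -3954 - K
1/L(-1284, 475) = 1/(-3954 - 1*475) = 1/(-3954 - 475) = 1/(-4429) = -1/4429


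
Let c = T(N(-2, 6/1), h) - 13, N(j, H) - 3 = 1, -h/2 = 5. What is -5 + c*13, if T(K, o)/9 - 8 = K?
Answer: 1230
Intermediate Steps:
h = -10 (h = -2*5 = -10)
N(j, H) = 4 (N(j, H) = 3 + 1 = 4)
T(K, o) = 72 + 9*K
c = 95 (c = (72 + 9*4) - 13 = (72 + 36) - 13 = 108 - 13 = 95)
-5 + c*13 = -5 + 95*13 = -5 + 1235 = 1230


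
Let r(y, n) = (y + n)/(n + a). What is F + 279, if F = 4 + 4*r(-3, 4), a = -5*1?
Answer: 279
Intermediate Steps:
a = -5
r(y, n) = (n + y)/(-5 + n) (r(y, n) = (y + n)/(n - 5) = (n + y)/(-5 + n))
F = 0 (F = 4 + 4*((4 - 3)/(-5 + 4)) = 4 + 4*(1/(-1)) = 4 + 4*(-1*1) = 4 + 4*(-1) = 4 - 4 = 0)
F + 279 = 0 + 279 = 279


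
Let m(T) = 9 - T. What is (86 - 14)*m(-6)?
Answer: 1080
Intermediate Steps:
(86 - 14)*m(-6) = (86 - 14)*(9 - 1*(-6)) = 72*(9 + 6) = 72*15 = 1080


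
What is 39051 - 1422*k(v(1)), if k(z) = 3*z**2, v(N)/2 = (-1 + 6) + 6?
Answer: -2025693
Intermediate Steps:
v(N) = 22 (v(N) = 2*((-1 + 6) + 6) = 2*(5 + 6) = 2*11 = 22)
39051 - 1422*k(v(1)) = 39051 - 4266*22**2 = 39051 - 4266*484 = 39051 - 1422*1452 = 39051 - 2064744 = -2025693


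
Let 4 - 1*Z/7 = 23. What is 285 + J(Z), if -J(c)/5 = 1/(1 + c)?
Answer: 37625/132 ≈ 285.04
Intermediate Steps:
Z = -133 (Z = 28 - 7*23 = 28 - 161 = -133)
J(c) = -5/(1 + c)
285 + J(Z) = 285 - 5/(1 - 133) = 285 - 5/(-132) = 285 - 5*(-1/132) = 285 + 5/132 = 37625/132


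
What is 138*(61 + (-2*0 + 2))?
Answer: 8694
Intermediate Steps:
138*(61 + (-2*0 + 2)) = 138*(61 + (0 + 2)) = 138*(61 + 2) = 138*63 = 8694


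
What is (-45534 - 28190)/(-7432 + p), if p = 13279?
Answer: -73724/5847 ≈ -12.609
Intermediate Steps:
(-45534 - 28190)/(-7432 + p) = (-45534 - 28190)/(-7432 + 13279) = -73724/5847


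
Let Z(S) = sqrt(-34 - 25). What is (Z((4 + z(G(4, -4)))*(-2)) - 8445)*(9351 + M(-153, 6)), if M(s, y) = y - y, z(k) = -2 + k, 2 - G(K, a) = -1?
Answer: -78969195 + 9351*I*sqrt(59) ≈ -7.8969e+7 + 71826.0*I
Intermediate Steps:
G(K, a) = 3 (G(K, a) = 2 - 1*(-1) = 2 + 1 = 3)
M(s, y) = 0
Z(S) = I*sqrt(59) (Z(S) = sqrt(-59) = I*sqrt(59))
(Z((4 + z(G(4, -4)))*(-2)) - 8445)*(9351 + M(-153, 6)) = (I*sqrt(59) - 8445)*(9351 + 0) = (-8445 + I*sqrt(59))*9351 = -78969195 + 9351*I*sqrt(59)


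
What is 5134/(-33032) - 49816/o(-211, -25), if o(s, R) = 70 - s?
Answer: -823482383/4640996 ≈ -177.44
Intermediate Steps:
5134/(-33032) - 49816/o(-211, -25) = 5134/(-33032) - 49816/(70 - 1*(-211)) = 5134*(-1/33032) - 49816/(70 + 211) = -2567/16516 - 49816/281 = -823482383/4640996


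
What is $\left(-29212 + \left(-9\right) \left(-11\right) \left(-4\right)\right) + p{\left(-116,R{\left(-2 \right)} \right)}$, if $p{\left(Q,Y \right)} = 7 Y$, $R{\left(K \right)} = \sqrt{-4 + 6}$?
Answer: $-29608 + 7 \sqrt{2} \approx -29598.0$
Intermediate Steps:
$R{\left(K \right)} = \sqrt{2}$
$\left(-29212 + \left(-9\right) \left(-11\right) \left(-4\right)\right) + p{\left(-116,R{\left(-2 \right)} \right)} = \left(-29212 + \left(-9\right) \left(-11\right) \left(-4\right)\right) + 7 \sqrt{2} = \left(-29212 + 99 \left(-4\right)\right) + 7 \sqrt{2} = \left(-29212 - 396\right) + 7 \sqrt{2} = -29608 + 7 \sqrt{2}$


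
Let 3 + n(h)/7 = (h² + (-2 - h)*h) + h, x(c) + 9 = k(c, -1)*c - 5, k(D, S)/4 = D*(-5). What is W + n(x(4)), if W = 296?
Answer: 2613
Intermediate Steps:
k(D, S) = -20*D (k(D, S) = 4*(D*(-5)) = 4*(-5*D) = -20*D)
x(c) = -14 - 20*c² (x(c) = -9 + ((-20*c)*c - 5) = -9 + (-20*c² - 5) = -9 + (-5 - 20*c²) = -14 - 20*c²)
n(h) = -21 + 7*h + 7*h² + 7*h*(-2 - h) (n(h) = -21 + 7*((h² + (-2 - h)*h) + h) = -21 + 7*((h² + h*(-2 - h)) + h) = -21 + 7*(h + h² + h*(-2 - h)) = -21 + (7*h + 7*h² + 7*h*(-2 - h)) = -21 + 7*h + 7*h² + 7*h*(-2 - h))
W + n(x(4)) = 296 + (-21 - 7*(-14 - 20*4²)) = 296 + (-21 - 7*(-14 - 20*16)) = 296 + (-21 - 7*(-14 - 320)) = 296 + (-21 - 7*(-334)) = 296 + (-21 + 2338) = 296 + 2317 = 2613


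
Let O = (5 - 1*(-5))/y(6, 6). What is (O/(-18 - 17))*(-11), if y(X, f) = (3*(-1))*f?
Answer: -11/63 ≈ -0.17460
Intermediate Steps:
y(X, f) = -3*f
O = -5/9 (O = (5 - 1*(-5))/((-3*6)) = (5 + 5)/(-18) = 10*(-1/18) = -5/9 ≈ -0.55556)
(O/(-18 - 17))*(-11) = (-5/9/(-18 - 17))*(-11) = (-5/9/(-35))*(-11) = -1/35*(-5/9)*(-11) = (1/63)*(-11) = -11/63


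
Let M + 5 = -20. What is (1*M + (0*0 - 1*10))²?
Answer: 1225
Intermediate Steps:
M = -25 (M = -5 - 20 = -25)
(1*M + (0*0 - 1*10))² = (1*(-25) + (0*0 - 1*10))² = (-25 + (0 - 10))² = (-25 - 10)² = (-35)² = 1225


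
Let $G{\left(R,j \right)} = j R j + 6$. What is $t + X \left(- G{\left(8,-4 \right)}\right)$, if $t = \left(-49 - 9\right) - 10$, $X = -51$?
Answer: $6766$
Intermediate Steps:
$t = -68$ ($t = -58 - 10 = -68$)
$G{\left(R,j \right)} = 6 + R j^{2}$ ($G{\left(R,j \right)} = R j j + 6 = R j^{2} + 6 = 6 + R j^{2}$)
$t + X \left(- G{\left(8,-4 \right)}\right) = -68 - 51 \left(- (6 + 8 \left(-4\right)^{2})\right) = -68 - 51 \left(- (6 + 8 \cdot 16)\right) = -68 - 51 \left(- (6 + 128)\right) = -68 - 51 \left(\left(-1\right) 134\right) = -68 - -6834 = -68 + 6834 = 6766$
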